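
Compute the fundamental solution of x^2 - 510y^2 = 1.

First expand sqrt(510) as a continued fraction. With x_i = (sqrt(510) + m_i)/d_i and (m_0, d_0) = (0, 1): a_0 = floor(sqrt(510)) = 22, since 22^2 = 484 <= 510 < 529 = 23^2.
Iterate m_{i+1} = d_i*a_i - m_i, d_{i+1} = (510 - m_{i+1}^2)/d_i, a_{i+1} = floor((a_0 + m_{i+1})/d_{i+1}):
  m_1 = 1*22 - 0 = 22, d_1 = (510 - 22^2)/1 = 26/1 = 26, a_1 = floor((22 + 22)/26) = 1.
  m_2 = 26*1 - 22 = 4, d_2 = (510 - 4^2)/26 = 494/26 = 19, a_2 = floor((22 + 4)/19) = 1.
  m_3 = 19*1 - 4 = 15, d_3 = (510 - 15^2)/19 = 285/19 = 15, a_3 = floor((22 + 15)/15) = 2.
  m_4 = 15*2 - 15 = 15, d_4 = (510 - 15^2)/15 = 285/15 = 19, a_4 = floor((22 + 15)/19) = 1.
  m_5 = 19*1 - 15 = 4, d_5 = (510 - 4^2)/19 = 494/19 = 26, a_5 = floor((22 + 4)/26) = 1.
  m_6 = 26*1 - 4 = 22, d_6 = (510 - 22^2)/26 = 26/26 = 1, a_6 = floor((22 + 22)/1) = 44.
  m_7 = 1*44 - 22 = 22, d_7 = (510 - 22^2)/1 = 26/1 = 26: (m_7, d_7) = (m_1, d_1) = (22, 26), so from here the quotients repeat a_1, ..., a_6; the period length is 6.
So sqrt(510) = [22; (1, 1, 2, 1, 1, 44)] with period length k = 6.
k is even, so the fundamental solution of x^2 - 510y^2 = 1 is (p_{k-1}, q_{k-1}) = (p_5, q_5); compute convergents through index 5.
Convergents (p_i = a_i*p_{i-1} + p_{i-2}, q_i = a_i*q_{i-1} + q_{i-2} with p_{-2}=0, p_{-1}=1, q_{-2}=1, q_{-1}=0):
  i=0: a_0=22, p_0 = 22*1 + 0 = 22, q_0 = 22*0 + 1 = 1.
  i=1: a_1=1, p_1 = 1*22 + 1 = 23, q_1 = 1*1 + 0 = 1.
  i=2: a_2=1, p_2 = 1*23 + 22 = 45, q_2 = 1*1 + 1 = 2.
  i=3: a_3=2, p_3 = 2*45 + 23 = 113, q_3 = 2*2 + 1 = 5.
  i=4: a_4=1, p_4 = 1*113 + 45 = 158, q_4 = 1*5 + 2 = 7.
  i=5: a_5=1, p_5 = 1*158 + 113 = 271, q_5 = 1*7 + 5 = 12.
Check: 271^2 - 510*12^2 = 73441 - 73440 = 1, so (x, y) = (271, 12) solves the equation, and by the theorem it is the least positive solution.

(x, y) = (271, 12)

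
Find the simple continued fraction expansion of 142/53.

[2; 1, 2, 8, 2]

Run the Euclidean algorithm on 142 and 53; the successive quotients are the partial quotients a_0, a_1, ... (each step inverts the fractional part left over by the previous one):
  142 = 2*53 + 36, so a_0 = 2.
  53 = 1*36 + 17, so a_1 = 1.
  36 = 2*17 + 2, so a_2 = 2.
  17 = 8*2 + 1, so a_3 = 8.
  2 = 2*1 + 0, so a_4 = 2.
The remainder reaches 0 after 5 divisions, so the expansion has 5 partial quotients, read off in order.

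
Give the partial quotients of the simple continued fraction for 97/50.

[1; 1, 15, 1, 2]

Run the Euclidean algorithm on 97 and 50; the successive quotients are the partial quotients a_0, a_1, ... (each step inverts the fractional part left over by the previous one):
  97 = 1*50 + 47, so a_0 = 1.
  50 = 1*47 + 3, so a_1 = 1.
  47 = 15*3 + 2, so a_2 = 15.
  3 = 1*2 + 1, so a_3 = 1.
  2 = 2*1 + 0, so a_4 = 2.
The remainder reaches 0 after 5 divisions, so the expansion has 5 partial quotients, read off in order.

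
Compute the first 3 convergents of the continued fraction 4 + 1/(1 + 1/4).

Using the convergent recurrence p_i = a_i*p_{i-1} + p_{i-2}, q_i = a_i*q_{i-1} + q_{i-2} with p_{-2}=0, p_{-1}=1, q_{-2}=1, q_{-1}=0:
  i=0: a_0=4, p_0 = 4*1 + 0 = 4, q_0 = 4*0 + 1 = 1.
  i=1: a_1=1, p_1 = 1*4 + 1 = 5, q_1 = 1*1 + 0 = 1.
  i=2: a_2=4, p_2 = 4*5 + 4 = 24, q_2 = 4*1 + 1 = 5.

4/1, 5/1, 24/5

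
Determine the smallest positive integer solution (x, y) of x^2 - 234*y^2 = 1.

First expand sqrt(234) as a continued fraction. With x_i = (sqrt(234) + m_i)/d_i and (m_0, d_0) = (0, 1): a_0 = floor(sqrt(234)) = 15, since 15^2 = 225 <= 234 < 256 = 16^2.
Iterate m_{i+1} = d_i*a_i - m_i, d_{i+1} = (234 - m_{i+1}^2)/d_i, a_{i+1} = floor((a_0 + m_{i+1})/d_{i+1}):
  m_1 = 1*15 - 0 = 15, d_1 = (234 - 15^2)/1 = 9/1 = 9, a_1 = floor((15 + 15)/9) = 3.
  m_2 = 9*3 - 15 = 12, d_2 = (234 - 12^2)/9 = 90/9 = 10, a_2 = floor((15 + 12)/10) = 2.
  m_3 = 10*2 - 12 = 8, d_3 = (234 - 8^2)/10 = 170/10 = 17, a_3 = floor((15 + 8)/17) = 1.
  m_4 = 17*1 - 8 = 9, d_4 = (234 - 9^2)/17 = 153/17 = 9, a_4 = floor((15 + 9)/9) = 2.
  m_5 = 9*2 - 9 = 9, d_5 = (234 - 9^2)/9 = 153/9 = 17, a_5 = floor((15 + 9)/17) = 1.
  m_6 = 17*1 - 9 = 8, d_6 = (234 - 8^2)/17 = 170/17 = 10, a_6 = floor((15 + 8)/10) = 2.
  m_7 = 10*2 - 8 = 12, d_7 = (234 - 12^2)/10 = 90/10 = 9, a_7 = floor((15 + 12)/9) = 3.
  m_8 = 9*3 - 12 = 15, d_8 = (234 - 15^2)/9 = 9/9 = 1, a_8 = floor((15 + 15)/1) = 30.
  m_9 = 1*30 - 15 = 15, d_9 = (234 - 15^2)/1 = 9/1 = 9: (m_9, d_9) = (m_1, d_1) = (15, 9), so from here the quotients repeat a_1, ..., a_8; the period length is 8.
So sqrt(234) = [15; (3, 2, 1, 2, 1, 2, 3, 30)] with period length k = 8.
k is even, so the fundamental solution of x^2 - 234y^2 = 1 is (p_{k-1}, q_{k-1}) = (p_7, q_7); compute convergents through index 7.
Convergents (p_i = a_i*p_{i-1} + p_{i-2}, q_i = a_i*q_{i-1} + q_{i-2} with p_{-2}=0, p_{-1}=1, q_{-2}=1, q_{-1}=0):
  i=0: a_0=15, p_0 = 15*1 + 0 = 15, q_0 = 15*0 + 1 = 1.
  i=1: a_1=3, p_1 = 3*15 + 1 = 46, q_1 = 3*1 + 0 = 3.
  i=2: a_2=2, p_2 = 2*46 + 15 = 107, q_2 = 2*3 + 1 = 7.
  i=3: a_3=1, p_3 = 1*107 + 46 = 153, q_3 = 1*7 + 3 = 10.
  i=4: a_4=2, p_4 = 2*153 + 107 = 413, q_4 = 2*10 + 7 = 27.
  i=5: a_5=1, p_5 = 1*413 + 153 = 566, q_5 = 1*27 + 10 = 37.
  i=6: a_6=2, p_6 = 2*566 + 413 = 1545, q_6 = 2*37 + 27 = 101.
  i=7: a_7=3, p_7 = 3*1545 + 566 = 5201, q_7 = 3*101 + 37 = 340.
Check: 5201^2 - 234*340^2 = 27050401 - 27050400 = 1, so (x, y) = (5201, 340) solves the equation, and by the theorem it is the least positive solution.

(x, y) = (5201, 340)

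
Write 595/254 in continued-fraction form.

Run the Euclidean algorithm on 595 and 254; the successive quotients are the partial quotients a_0, a_1, ... (each step inverts the fractional part left over by the previous one):
  595 = 2*254 + 87, so a_0 = 2.
  254 = 2*87 + 80, so a_1 = 2.
  87 = 1*80 + 7, so a_2 = 1.
  80 = 11*7 + 3, so a_3 = 11.
  7 = 2*3 + 1, so a_4 = 2.
  3 = 3*1 + 0, so a_5 = 3.
The remainder reaches 0 after 6 divisions, so the expansion has 6 partial quotients, read off in order.

[2; 2, 1, 11, 2, 3]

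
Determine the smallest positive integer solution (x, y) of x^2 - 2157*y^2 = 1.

(x, y) = (82139999, 1768600)

First expand sqrt(2157) as a continued fraction. With x_i = (sqrt(2157) + m_i)/d_i and (m_0, d_0) = (0, 1): a_0 = floor(sqrt(2157)) = 46, since 46^2 = 2116 <= 2157 < 2209 = 47^2.
Iterate m_{i+1} = d_i*a_i - m_i, d_{i+1} = (2157 - m_{i+1}^2)/d_i, a_{i+1} = floor((a_0 + m_{i+1})/d_{i+1}):
  m_1 = 1*46 - 0 = 46, d_1 = (2157 - 46^2)/1 = 41/1 = 41, a_1 = floor((46 + 46)/41) = 2.
  m_2 = 41*2 - 46 = 36, d_2 = (2157 - 36^2)/41 = 861/41 = 21, a_2 = floor((46 + 36)/21) = 3.
  m_3 = 21*3 - 36 = 27, d_3 = (2157 - 27^2)/21 = 1428/21 = 68, a_3 = floor((46 + 27)/68) = 1.
  m_4 = 68*1 - 27 = 41, d_4 = (2157 - 41^2)/68 = 476/68 = 7, a_4 = floor((46 + 41)/7) = 12.
  m_5 = 7*12 - 41 = 43, d_5 = (2157 - 43^2)/7 = 308/7 = 44, a_5 = floor((46 + 43)/44) = 2.
  m_6 = 44*2 - 43 = 45, d_6 = (2157 - 45^2)/44 = 132/44 = 3, a_6 = floor((46 + 45)/3) = 30.
  m_7 = 3*30 - 45 = 45, d_7 = (2157 - 45^2)/3 = 132/3 = 44, a_7 = floor((46 + 45)/44) = 2.
  m_8 = 44*2 - 45 = 43, d_8 = (2157 - 43^2)/44 = 308/44 = 7, a_8 = floor((46 + 43)/7) = 12.
  m_9 = 7*12 - 43 = 41, d_9 = (2157 - 41^2)/7 = 476/7 = 68, a_9 = floor((46 + 41)/68) = 1.
  m_10 = 68*1 - 41 = 27, d_10 = (2157 - 27^2)/68 = 1428/68 = 21, a_10 = floor((46 + 27)/21) = 3.
  m_11 = 21*3 - 27 = 36, d_11 = (2157 - 36^2)/21 = 861/21 = 41, a_11 = floor((46 + 36)/41) = 2.
  m_12 = 41*2 - 36 = 46, d_12 = (2157 - 46^2)/41 = 41/41 = 1, a_12 = floor((46 + 46)/1) = 92.
  m_13 = 1*92 - 46 = 46, d_13 = (2157 - 46^2)/1 = 41/1 = 41: (m_13, d_13) = (m_1, d_1) = (46, 41), so from here the quotients repeat a_1, ..., a_12; the period length is 12.
So sqrt(2157) = [46; (2, 3, 1, 12, 2, 30, 2, 12, 1, 3, 2, 92)] with period length k = 12.
k is even, so the fundamental solution of x^2 - 2157y^2 = 1 is (p_{k-1}, q_{k-1}) = (p_11, q_11); compute convergents through index 11.
Convergents (p_i = a_i*p_{i-1} + p_{i-2}, q_i = a_i*q_{i-1} + q_{i-2} with p_{-2}=0, p_{-1}=1, q_{-2}=1, q_{-1}=0):
  i=0: a_0=46, p_0 = 46*1 + 0 = 46, q_0 = 46*0 + 1 = 1.
  i=1: a_1=2, p_1 = 2*46 + 1 = 93, q_1 = 2*1 + 0 = 2.
  i=2: a_2=3, p_2 = 3*93 + 46 = 325, q_2 = 3*2 + 1 = 7.
  i=3: a_3=1, p_3 = 1*325 + 93 = 418, q_3 = 1*7 + 2 = 9.
  i=4: a_4=12, p_4 = 12*418 + 325 = 5341, q_4 = 12*9 + 7 = 115.
  i=5: a_5=2, p_5 = 2*5341 + 418 = 11100, q_5 = 2*115 + 9 = 239.
  i=6: a_6=30, p_6 = 30*11100 + 5341 = 338341, q_6 = 30*239 + 115 = 7285.
  i=7: a_7=2, p_7 = 2*338341 + 11100 = 687782, q_7 = 2*7285 + 239 = 14809.
  i=8: a_8=12, p_8 = 12*687782 + 338341 = 8591725, q_8 = 12*14809 + 7285 = 184993.
  i=9: a_9=1, p_9 = 1*8591725 + 687782 = 9279507, q_9 = 1*184993 + 14809 = 199802.
  i=10: a_10=3, p_10 = 3*9279507 + 8591725 = 36430246, q_10 = 3*199802 + 184993 = 784399.
  i=11: a_11=2, p_11 = 2*36430246 + 9279507 = 82139999, q_11 = 2*784399 + 199802 = 1768600.
Check: 82139999^2 - 2157*1768600^2 = 6746979435720001 - 6746979435720000 = 1, so (x, y) = (82139999, 1768600) solves the equation, and by the theorem it is the least positive solution.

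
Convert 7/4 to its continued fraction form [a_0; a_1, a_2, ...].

Run the Euclidean algorithm on 7 and 4; the successive quotients are the partial quotients a_0, a_1, ... (each step inverts the fractional part left over by the previous one):
  7 = 1*4 + 3, so a_0 = 1.
  4 = 1*3 + 1, so a_1 = 1.
  3 = 3*1 + 0, so a_2 = 3.
The remainder reaches 0 after 3 divisions, so the expansion has 3 partial quotients, read off in order.

[1; 1, 3]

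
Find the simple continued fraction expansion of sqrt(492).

[22; (5, 1, 1, 10, 1, 1, 5, 44)]

Write x_i = (sqrt(492) + m_i)/d_i with (m_0, d_0) = (0, 1). a_0 = floor(sqrt(492)) = 22, since 22^2 = 484 <= 492 < 529 = 23^2.
Iterate m_{i+1} = d_i*a_i - m_i, d_{i+1} = (492 - m_{i+1}^2)/d_i, a_{i+1} = floor((a_0 + m_{i+1})/d_{i+1}):
  m_1 = 1*22 - 0 = 22, d_1 = (492 - 22^2)/1 = 8/1 = 8, a_1 = floor((22 + 22)/8) = 5.
  m_2 = 8*5 - 22 = 18, d_2 = (492 - 18^2)/8 = 168/8 = 21, a_2 = floor((22 + 18)/21) = 1.
  m_3 = 21*1 - 18 = 3, d_3 = (492 - 3^2)/21 = 483/21 = 23, a_3 = floor((22 + 3)/23) = 1.
  m_4 = 23*1 - 3 = 20, d_4 = (492 - 20^2)/23 = 92/23 = 4, a_4 = floor((22 + 20)/4) = 10.
  m_5 = 4*10 - 20 = 20, d_5 = (492 - 20^2)/4 = 92/4 = 23, a_5 = floor((22 + 20)/23) = 1.
  m_6 = 23*1 - 20 = 3, d_6 = (492 - 3^2)/23 = 483/23 = 21, a_6 = floor((22 + 3)/21) = 1.
  m_7 = 21*1 - 3 = 18, d_7 = (492 - 18^2)/21 = 168/21 = 8, a_7 = floor((22 + 18)/8) = 5.
  m_8 = 8*5 - 18 = 22, d_8 = (492 - 22^2)/8 = 8/8 = 1, a_8 = floor((22 + 22)/1) = 44.
  m_9 = 1*44 - 22 = 22, d_9 = (492 - 22^2)/1 = 8/1 = 8: (m_9, d_9) = (m_1, d_1) = (22, 8), so from here the quotients repeat a_1, ..., a_8; the period length is 8.
Hence the expansion of sqrt(492) is a_0 = 22 followed by the repeating block 5, 1, 1, 10, 1, 1, 5, 44 (period 8).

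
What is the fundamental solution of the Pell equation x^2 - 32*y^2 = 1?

First expand sqrt(32) as a continued fraction. With x_i = (sqrt(32) + m_i)/d_i and (m_0, d_0) = (0, 1): a_0 = floor(sqrt(32)) = 5, since 5^2 = 25 <= 32 < 36 = 6^2.
Iterate m_{i+1} = d_i*a_i - m_i, d_{i+1} = (32 - m_{i+1}^2)/d_i, a_{i+1} = floor((a_0 + m_{i+1})/d_{i+1}):
  m_1 = 1*5 - 0 = 5, d_1 = (32 - 5^2)/1 = 7/1 = 7, a_1 = floor((5 + 5)/7) = 1.
  m_2 = 7*1 - 5 = 2, d_2 = (32 - 2^2)/7 = 28/7 = 4, a_2 = floor((5 + 2)/4) = 1.
  m_3 = 4*1 - 2 = 2, d_3 = (32 - 2^2)/4 = 28/4 = 7, a_3 = floor((5 + 2)/7) = 1.
  m_4 = 7*1 - 2 = 5, d_4 = (32 - 5^2)/7 = 7/7 = 1, a_4 = floor((5 + 5)/1) = 10.
  m_5 = 1*10 - 5 = 5, d_5 = (32 - 5^2)/1 = 7/1 = 7: (m_5, d_5) = (m_1, d_1) = (5, 7), so from here the quotients repeat a_1, ..., a_4; the period length is 4.
So sqrt(32) = [5; (1, 1, 1, 10)] with period length k = 4.
k is even, so the fundamental solution of x^2 - 32y^2 = 1 is (p_{k-1}, q_{k-1}) = (p_3, q_3); compute convergents through index 3.
Convergents (p_i = a_i*p_{i-1} + p_{i-2}, q_i = a_i*q_{i-1} + q_{i-2} with p_{-2}=0, p_{-1}=1, q_{-2}=1, q_{-1}=0):
  i=0: a_0=5, p_0 = 5*1 + 0 = 5, q_0 = 5*0 + 1 = 1.
  i=1: a_1=1, p_1 = 1*5 + 1 = 6, q_1 = 1*1 + 0 = 1.
  i=2: a_2=1, p_2 = 1*6 + 5 = 11, q_2 = 1*1 + 1 = 2.
  i=3: a_3=1, p_3 = 1*11 + 6 = 17, q_3 = 1*2 + 1 = 3.
Check: 17^2 - 32*3^2 = 289 - 288 = 1, so (x, y) = (17, 3) solves the equation, and by the theorem it is the least positive solution.

(x, y) = (17, 3)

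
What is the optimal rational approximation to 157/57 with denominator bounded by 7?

Expand x = 157/57 as a continued fraction with the Euclidean algorithm:
  157 = 2*57 + 43, so a_0 = 2.
  57 = 1*43 + 14, so a_1 = 1.
  43 = 3*14 + 1, so a_2 = 3.
  14 = 14*1 + 0, so a_3 = 14.
so x = [2; 1, 3, 14].
Convergents (p_i = a_i*p_{i-1} + p_{i-2}, q_i = a_i*q_{i-1} + q_{i-2} with p_{-2}=0, p_{-1}=1, q_{-2}=1, q_{-1}=0), until the denominator exceeds 7:
  i=0: a_0=2, p_0 = 2*1 + 0 = 2, q_0 = 2*0 + 1 = 1.
  i=1: a_1=1, p_1 = 1*2 + 1 = 3, q_1 = 1*1 + 0 = 1.
  i=2: a_2=3, p_2 = 3*3 + 2 = 11, q_2 = 3*1 + 1 = 4.
  i=3: a_3=14, p_3 = 14*11 + 3 = 157, q_3 = 14*4 + 1 = 57.
q_3 = 57 > 7, so the last convergent with denominator <= 7 is p_2/q_2 = 11/4.
The closest fraction with denominator <= 7 is either p_2/q_2 or the intermediate fraction (k*p_2 + p_1)/(k*q_2 + q_1) with the largest k >= 1 whose denominator stays <= 7; these approach x as k grows, and every other convergent or intermediate fraction in range is farther away.
Largest k: floor((7 - q_1)/q_2) = floor((7 - 1)/4) = 1.
That gives (1*11 + 3)/(1*4 + 1) = 14/5.
Compare the errors: |x - 11/4| = |157*4 - 11*57|/(57*4) = 1/228, and |x - 14/5| = |157*5 - 14*57|/(57*5) = 13/285.
Cross-multiplying, 1*285 = 285 < 2964 = 13*228, so 1/228 is smaller: the convergent 11/4 is closer to x than 14/5.

11/4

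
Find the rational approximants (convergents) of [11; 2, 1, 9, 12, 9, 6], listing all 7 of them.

11/1, 23/2, 34/3, 329/29, 3982/351, 36167/3188, 220984/19479

Using the convergent recurrence p_i = a_i*p_{i-1} + p_{i-2}, q_i = a_i*q_{i-1} + q_{i-2} with p_{-2}=0, p_{-1}=1, q_{-2}=1, q_{-1}=0:
  i=0: a_0=11, p_0 = 11*1 + 0 = 11, q_0 = 11*0 + 1 = 1.
  i=1: a_1=2, p_1 = 2*11 + 1 = 23, q_1 = 2*1 + 0 = 2.
  i=2: a_2=1, p_2 = 1*23 + 11 = 34, q_2 = 1*2 + 1 = 3.
  i=3: a_3=9, p_3 = 9*34 + 23 = 329, q_3 = 9*3 + 2 = 29.
  i=4: a_4=12, p_4 = 12*329 + 34 = 3982, q_4 = 12*29 + 3 = 351.
  i=5: a_5=9, p_5 = 9*3982 + 329 = 36167, q_5 = 9*351 + 29 = 3188.
  i=6: a_6=6, p_6 = 6*36167 + 3982 = 220984, q_6 = 6*3188 + 351 = 19479.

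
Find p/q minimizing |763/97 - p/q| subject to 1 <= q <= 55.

Expand x = 763/97 as a continued fraction with the Euclidean algorithm:
  763 = 7*97 + 84, so a_0 = 7.
  97 = 1*84 + 13, so a_1 = 1.
  84 = 6*13 + 6, so a_2 = 6.
  13 = 2*6 + 1, so a_3 = 2.
  6 = 6*1 + 0, so a_4 = 6.
so x = [7; 1, 6, 2, 6].
Convergents (p_i = a_i*p_{i-1} + p_{i-2}, q_i = a_i*q_{i-1} + q_{i-2} with p_{-2}=0, p_{-1}=1, q_{-2}=1, q_{-1}=0), until the denominator exceeds 55:
  i=0: a_0=7, p_0 = 7*1 + 0 = 7, q_0 = 7*0 + 1 = 1.
  i=1: a_1=1, p_1 = 1*7 + 1 = 8, q_1 = 1*1 + 0 = 1.
  i=2: a_2=6, p_2 = 6*8 + 7 = 55, q_2 = 6*1 + 1 = 7.
  i=3: a_3=2, p_3 = 2*55 + 8 = 118, q_3 = 2*7 + 1 = 15.
  i=4: a_4=6, p_4 = 6*118 + 55 = 763, q_4 = 6*15 + 7 = 97.
q_4 = 97 > 55, so the last convergent with denominator <= 55 is p_3/q_3 = 118/15.
The closest fraction with denominator <= 55 is either p_3/q_3 or the intermediate fraction (k*p_3 + p_2)/(k*q_3 + q_2) with the largest k >= 1 whose denominator stays <= 55; these approach x as k grows, and every other convergent or intermediate fraction in range is farther away.
Largest k: floor((55 - q_2)/q_3) = floor((55 - 7)/15) = 3.
That gives (3*118 + 55)/(3*15 + 7) = 409/52.
Compare the errors: |x - 118/15| = |763*15 - 118*97|/(97*15) = 1/1455, and |x - 409/52| = |763*52 - 409*97|/(97*52) = 3/5044.
Cross-multiplying, 3*1455 = 4365 < 5044 = 1*5044, so 3/5044 is smaller: the intermediate fraction 409/52 is closer to x than 118/15.

409/52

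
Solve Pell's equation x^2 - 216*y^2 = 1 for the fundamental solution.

(x, y) = (485, 33)

First expand sqrt(216) as a continued fraction. With x_i = (sqrt(216) + m_i)/d_i and (m_0, d_0) = (0, 1): a_0 = floor(sqrt(216)) = 14, since 14^2 = 196 <= 216 < 225 = 15^2.
Iterate m_{i+1} = d_i*a_i - m_i, d_{i+1} = (216 - m_{i+1}^2)/d_i, a_{i+1} = floor((a_0 + m_{i+1})/d_{i+1}):
  m_1 = 1*14 - 0 = 14, d_1 = (216 - 14^2)/1 = 20/1 = 20, a_1 = floor((14 + 14)/20) = 1.
  m_2 = 20*1 - 14 = 6, d_2 = (216 - 6^2)/20 = 180/20 = 9, a_2 = floor((14 + 6)/9) = 2.
  m_3 = 9*2 - 6 = 12, d_3 = (216 - 12^2)/9 = 72/9 = 8, a_3 = floor((14 + 12)/8) = 3.
  m_4 = 8*3 - 12 = 12, d_4 = (216 - 12^2)/8 = 72/8 = 9, a_4 = floor((14 + 12)/9) = 2.
  m_5 = 9*2 - 12 = 6, d_5 = (216 - 6^2)/9 = 180/9 = 20, a_5 = floor((14 + 6)/20) = 1.
  m_6 = 20*1 - 6 = 14, d_6 = (216 - 14^2)/20 = 20/20 = 1, a_6 = floor((14 + 14)/1) = 28.
  m_7 = 1*28 - 14 = 14, d_7 = (216 - 14^2)/1 = 20/1 = 20: (m_7, d_7) = (m_1, d_1) = (14, 20), so from here the quotients repeat a_1, ..., a_6; the period length is 6.
So sqrt(216) = [14; (1, 2, 3, 2, 1, 28)] with period length k = 6.
k is even, so the fundamental solution of x^2 - 216y^2 = 1 is (p_{k-1}, q_{k-1}) = (p_5, q_5); compute convergents through index 5.
Convergents (p_i = a_i*p_{i-1} + p_{i-2}, q_i = a_i*q_{i-1} + q_{i-2} with p_{-2}=0, p_{-1}=1, q_{-2}=1, q_{-1}=0):
  i=0: a_0=14, p_0 = 14*1 + 0 = 14, q_0 = 14*0 + 1 = 1.
  i=1: a_1=1, p_1 = 1*14 + 1 = 15, q_1 = 1*1 + 0 = 1.
  i=2: a_2=2, p_2 = 2*15 + 14 = 44, q_2 = 2*1 + 1 = 3.
  i=3: a_3=3, p_3 = 3*44 + 15 = 147, q_3 = 3*3 + 1 = 10.
  i=4: a_4=2, p_4 = 2*147 + 44 = 338, q_4 = 2*10 + 3 = 23.
  i=5: a_5=1, p_5 = 1*338 + 147 = 485, q_5 = 1*23 + 10 = 33.
Check: 485^2 - 216*33^2 = 235225 - 235224 = 1, so (x, y) = (485, 33) solves the equation, and by the theorem it is the least positive solution.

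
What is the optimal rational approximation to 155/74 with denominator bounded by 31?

Expand x = 155/74 as a continued fraction with the Euclidean algorithm:
  155 = 2*74 + 7, so a_0 = 2.
  74 = 10*7 + 4, so a_1 = 10.
  7 = 1*4 + 3, so a_2 = 1.
  4 = 1*3 + 1, so a_3 = 1.
  3 = 3*1 + 0, so a_4 = 3.
so x = [2; 10, 1, 1, 3].
Convergents (p_i = a_i*p_{i-1} + p_{i-2}, q_i = a_i*q_{i-1} + q_{i-2} with p_{-2}=0, p_{-1}=1, q_{-2}=1, q_{-1}=0), until the denominator exceeds 31:
  i=0: a_0=2, p_0 = 2*1 + 0 = 2, q_0 = 2*0 + 1 = 1.
  i=1: a_1=10, p_1 = 10*2 + 1 = 21, q_1 = 10*1 + 0 = 10.
  i=2: a_2=1, p_2 = 1*21 + 2 = 23, q_2 = 1*10 + 1 = 11.
  i=3: a_3=1, p_3 = 1*23 + 21 = 44, q_3 = 1*11 + 10 = 21.
  i=4: a_4=3, p_4 = 3*44 + 23 = 155, q_4 = 3*21 + 11 = 74.
q_4 = 74 > 31, so the last convergent with denominator <= 31 is p_3/q_3 = 44/21.
The closest fraction with denominator <= 31 is either p_3/q_3 or the intermediate fraction (k*p_3 + p_2)/(k*q_3 + q_2) with the largest k >= 1 whose denominator stays <= 31; these approach x as k grows, and every other convergent or intermediate fraction in range is farther away.
Largest k: floor((31 - q_2)/q_3) = floor((31 - 11)/21) = 0.
Since k = 0, no intermediate fraction beyond p_3/q_3 has denominator <= 31, so the convergent 44/21 is the closest (its error is |155*21 - 44*74|/(74*21) = 1/1554).

44/21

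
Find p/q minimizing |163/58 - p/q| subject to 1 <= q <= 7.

Expand x = 163/58 as a continued fraction with the Euclidean algorithm:
  163 = 2*58 + 47, so a_0 = 2.
  58 = 1*47 + 11, so a_1 = 1.
  47 = 4*11 + 3, so a_2 = 4.
  11 = 3*3 + 2, so a_3 = 3.
  3 = 1*2 + 1, so a_4 = 1.
  2 = 2*1 + 0, so a_5 = 2.
so x = [2; 1, 4, 3, 1, 2].
Convergents (p_i = a_i*p_{i-1} + p_{i-2}, q_i = a_i*q_{i-1} + q_{i-2} with p_{-2}=0, p_{-1}=1, q_{-2}=1, q_{-1}=0), until the denominator exceeds 7:
  i=0: a_0=2, p_0 = 2*1 + 0 = 2, q_0 = 2*0 + 1 = 1.
  i=1: a_1=1, p_1 = 1*2 + 1 = 3, q_1 = 1*1 + 0 = 1.
  i=2: a_2=4, p_2 = 4*3 + 2 = 14, q_2 = 4*1 + 1 = 5.
  i=3: a_3=3, p_3 = 3*14 + 3 = 45, q_3 = 3*5 + 1 = 16.
q_3 = 16 > 7, so the last convergent with denominator <= 7 is p_2/q_2 = 14/5.
The closest fraction with denominator <= 7 is either p_2/q_2 or the intermediate fraction (k*p_2 + p_1)/(k*q_2 + q_1) with the largest k >= 1 whose denominator stays <= 7; these approach x as k grows, and every other convergent or intermediate fraction in range is farther away.
Largest k: floor((7 - q_1)/q_2) = floor((7 - 1)/5) = 1.
That gives (1*14 + 3)/(1*5 + 1) = 17/6.
Compare the errors: |x - 14/5| = |163*5 - 14*58|/(58*5) = 3/290, and |x - 17/6| = |163*6 - 17*58|/(58*6) = 8/348.
Cross-multiplying, 3*348 = 1044 < 2320 = 8*290, so 3/290 is smaller: the convergent 14/5 is closer to x than 17/6.

14/5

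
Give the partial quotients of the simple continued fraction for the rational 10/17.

Run the Euclidean algorithm on 10 and 17; the successive quotients are the partial quotients a_0, a_1, ... (each step inverts the fractional part left over by the previous one):
  10 = 0*17 + 10, so a_0 = 0.
  17 = 1*10 + 7, so a_1 = 1.
  10 = 1*7 + 3, so a_2 = 1.
  7 = 2*3 + 1, so a_3 = 2.
  3 = 3*1 + 0, so a_4 = 3.
The remainder reaches 0 after 5 divisions, so the expansion has 5 partial quotients, read off in order.

[0; 1, 1, 2, 3]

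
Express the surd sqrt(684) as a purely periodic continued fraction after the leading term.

[26; (6, 1, 1, 12, 1, 1, 6, 52)]

Write x_i = (sqrt(684) + m_i)/d_i with (m_0, d_0) = (0, 1). a_0 = floor(sqrt(684)) = 26, since 26^2 = 676 <= 684 < 729 = 27^2.
Iterate m_{i+1} = d_i*a_i - m_i, d_{i+1} = (684 - m_{i+1}^2)/d_i, a_{i+1} = floor((a_0 + m_{i+1})/d_{i+1}):
  m_1 = 1*26 - 0 = 26, d_1 = (684 - 26^2)/1 = 8/1 = 8, a_1 = floor((26 + 26)/8) = 6.
  m_2 = 8*6 - 26 = 22, d_2 = (684 - 22^2)/8 = 200/8 = 25, a_2 = floor((26 + 22)/25) = 1.
  m_3 = 25*1 - 22 = 3, d_3 = (684 - 3^2)/25 = 675/25 = 27, a_3 = floor((26 + 3)/27) = 1.
  m_4 = 27*1 - 3 = 24, d_4 = (684 - 24^2)/27 = 108/27 = 4, a_4 = floor((26 + 24)/4) = 12.
  m_5 = 4*12 - 24 = 24, d_5 = (684 - 24^2)/4 = 108/4 = 27, a_5 = floor((26 + 24)/27) = 1.
  m_6 = 27*1 - 24 = 3, d_6 = (684 - 3^2)/27 = 675/27 = 25, a_6 = floor((26 + 3)/25) = 1.
  m_7 = 25*1 - 3 = 22, d_7 = (684 - 22^2)/25 = 200/25 = 8, a_7 = floor((26 + 22)/8) = 6.
  m_8 = 8*6 - 22 = 26, d_8 = (684 - 26^2)/8 = 8/8 = 1, a_8 = floor((26 + 26)/1) = 52.
  m_9 = 1*52 - 26 = 26, d_9 = (684 - 26^2)/1 = 8/1 = 8: (m_9, d_9) = (m_1, d_1) = (26, 8), so from here the quotients repeat a_1, ..., a_8; the period length is 8.
Hence the expansion of sqrt(684) is a_0 = 26 followed by the repeating block 6, 1, 1, 12, 1, 1, 6, 52 (period 8).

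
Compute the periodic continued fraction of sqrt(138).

[11; (1, 2, 1, 22)]

Write x_i = (sqrt(138) + m_i)/d_i with (m_0, d_0) = (0, 1). a_0 = floor(sqrt(138)) = 11, since 11^2 = 121 <= 138 < 144 = 12^2.
Iterate m_{i+1} = d_i*a_i - m_i, d_{i+1} = (138 - m_{i+1}^2)/d_i, a_{i+1} = floor((a_0 + m_{i+1})/d_{i+1}):
  m_1 = 1*11 - 0 = 11, d_1 = (138 - 11^2)/1 = 17/1 = 17, a_1 = floor((11 + 11)/17) = 1.
  m_2 = 17*1 - 11 = 6, d_2 = (138 - 6^2)/17 = 102/17 = 6, a_2 = floor((11 + 6)/6) = 2.
  m_3 = 6*2 - 6 = 6, d_3 = (138 - 6^2)/6 = 102/6 = 17, a_3 = floor((11 + 6)/17) = 1.
  m_4 = 17*1 - 6 = 11, d_4 = (138 - 11^2)/17 = 17/17 = 1, a_4 = floor((11 + 11)/1) = 22.
  m_5 = 1*22 - 11 = 11, d_5 = (138 - 11^2)/1 = 17/1 = 17: (m_5, d_5) = (m_1, d_1) = (11, 17), so from here the quotients repeat a_1, ..., a_4; the period length is 4.
Hence the expansion of sqrt(138) is a_0 = 11 followed by the repeating block 1, 2, 1, 22 (period 4).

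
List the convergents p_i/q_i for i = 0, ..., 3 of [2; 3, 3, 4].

Using the convergent recurrence p_i = a_i*p_{i-1} + p_{i-2}, q_i = a_i*q_{i-1} + q_{i-2} with p_{-2}=0, p_{-1}=1, q_{-2}=1, q_{-1}=0:
  i=0: a_0=2, p_0 = 2*1 + 0 = 2, q_0 = 2*0 + 1 = 1.
  i=1: a_1=3, p_1 = 3*2 + 1 = 7, q_1 = 3*1 + 0 = 3.
  i=2: a_2=3, p_2 = 3*7 + 2 = 23, q_2 = 3*3 + 1 = 10.
  i=3: a_3=4, p_3 = 4*23 + 7 = 99, q_3 = 4*10 + 3 = 43.

2/1, 7/3, 23/10, 99/43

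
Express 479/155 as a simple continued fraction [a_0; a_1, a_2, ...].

[3; 11, 14]

Run the Euclidean algorithm on 479 and 155; the successive quotients are the partial quotients a_0, a_1, ... (each step inverts the fractional part left over by the previous one):
  479 = 3*155 + 14, so a_0 = 3.
  155 = 11*14 + 1, so a_1 = 11.
  14 = 14*1 + 0, so a_2 = 14.
The remainder reaches 0 after 3 divisions, so the expansion has 3 partial quotients, read off in order.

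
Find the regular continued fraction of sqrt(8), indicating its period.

[2; (1, 4)]

Write x_i = (sqrt(8) + m_i)/d_i with (m_0, d_0) = (0, 1). a_0 = floor(sqrt(8)) = 2, since 2^2 = 4 <= 8 < 9 = 3^2.
Iterate m_{i+1} = d_i*a_i - m_i, d_{i+1} = (8 - m_{i+1}^2)/d_i, a_{i+1} = floor((a_0 + m_{i+1})/d_{i+1}):
  m_1 = 1*2 - 0 = 2, d_1 = (8 - 2^2)/1 = 4/1 = 4, a_1 = floor((2 + 2)/4) = 1.
  m_2 = 4*1 - 2 = 2, d_2 = (8 - 2^2)/4 = 4/4 = 1, a_2 = floor((2 + 2)/1) = 4.
  m_3 = 1*4 - 2 = 2, d_3 = (8 - 2^2)/1 = 4/1 = 4: (m_3, d_3) = (m_1, d_1) = (2, 4), so from here the quotients repeat a_1, a_2; the period length is 2.
Hence the expansion of sqrt(8) is a_0 = 2 followed by the repeating block 1, 4 (period 2).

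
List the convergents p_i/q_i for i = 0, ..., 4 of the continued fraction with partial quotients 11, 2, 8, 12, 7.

Using the convergent recurrence p_i = a_i*p_{i-1} + p_{i-2}, q_i = a_i*q_{i-1} + q_{i-2} with p_{-2}=0, p_{-1}=1, q_{-2}=1, q_{-1}=0:
  i=0: a_0=11, p_0 = 11*1 + 0 = 11, q_0 = 11*0 + 1 = 1.
  i=1: a_1=2, p_1 = 2*11 + 1 = 23, q_1 = 2*1 + 0 = 2.
  i=2: a_2=8, p_2 = 8*23 + 11 = 195, q_2 = 8*2 + 1 = 17.
  i=3: a_3=12, p_3 = 12*195 + 23 = 2363, q_3 = 12*17 + 2 = 206.
  i=4: a_4=7, p_4 = 7*2363 + 195 = 16736, q_4 = 7*206 + 17 = 1459.

11/1, 23/2, 195/17, 2363/206, 16736/1459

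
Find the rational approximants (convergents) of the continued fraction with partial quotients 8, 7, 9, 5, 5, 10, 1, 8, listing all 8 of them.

8/1, 57/7, 521/64, 2662/327, 13831/1699, 140972/17317, 154803/19016, 1379396/169445

Using the convergent recurrence p_i = a_i*p_{i-1} + p_{i-2}, q_i = a_i*q_{i-1} + q_{i-2} with p_{-2}=0, p_{-1}=1, q_{-2}=1, q_{-1}=0:
  i=0: a_0=8, p_0 = 8*1 + 0 = 8, q_0 = 8*0 + 1 = 1.
  i=1: a_1=7, p_1 = 7*8 + 1 = 57, q_1 = 7*1 + 0 = 7.
  i=2: a_2=9, p_2 = 9*57 + 8 = 521, q_2 = 9*7 + 1 = 64.
  i=3: a_3=5, p_3 = 5*521 + 57 = 2662, q_3 = 5*64 + 7 = 327.
  i=4: a_4=5, p_4 = 5*2662 + 521 = 13831, q_4 = 5*327 + 64 = 1699.
  i=5: a_5=10, p_5 = 10*13831 + 2662 = 140972, q_5 = 10*1699 + 327 = 17317.
  i=6: a_6=1, p_6 = 1*140972 + 13831 = 154803, q_6 = 1*17317 + 1699 = 19016.
  i=7: a_7=8, p_7 = 8*154803 + 140972 = 1379396, q_7 = 8*19016 + 17317 = 169445.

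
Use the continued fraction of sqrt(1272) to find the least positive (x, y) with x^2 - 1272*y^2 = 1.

(x, y) = (107, 3)

First expand sqrt(1272) as a continued fraction. With x_i = (sqrt(1272) + m_i)/d_i and (m_0, d_0) = (0, 1): a_0 = floor(sqrt(1272)) = 35, since 35^2 = 1225 <= 1272 < 1296 = 36^2.
Iterate m_{i+1} = d_i*a_i - m_i, d_{i+1} = (1272 - m_{i+1}^2)/d_i, a_{i+1} = floor((a_0 + m_{i+1})/d_{i+1}):
  m_1 = 1*35 - 0 = 35, d_1 = (1272 - 35^2)/1 = 47/1 = 47, a_1 = floor((35 + 35)/47) = 1.
  m_2 = 47*1 - 35 = 12, d_2 = (1272 - 12^2)/47 = 1128/47 = 24, a_2 = floor((35 + 12)/24) = 1.
  m_3 = 24*1 - 12 = 12, d_3 = (1272 - 12^2)/24 = 1128/24 = 47, a_3 = floor((35 + 12)/47) = 1.
  m_4 = 47*1 - 12 = 35, d_4 = (1272 - 35^2)/47 = 47/47 = 1, a_4 = floor((35 + 35)/1) = 70.
  m_5 = 1*70 - 35 = 35, d_5 = (1272 - 35^2)/1 = 47/1 = 47: (m_5, d_5) = (m_1, d_1) = (35, 47), so from here the quotients repeat a_1, ..., a_4; the period length is 4.
So sqrt(1272) = [35; (1, 1, 1, 70)] with period length k = 4.
k is even, so the fundamental solution of x^2 - 1272y^2 = 1 is (p_{k-1}, q_{k-1}) = (p_3, q_3); compute convergents through index 3.
Convergents (p_i = a_i*p_{i-1} + p_{i-2}, q_i = a_i*q_{i-1} + q_{i-2} with p_{-2}=0, p_{-1}=1, q_{-2}=1, q_{-1}=0):
  i=0: a_0=35, p_0 = 35*1 + 0 = 35, q_0 = 35*0 + 1 = 1.
  i=1: a_1=1, p_1 = 1*35 + 1 = 36, q_1 = 1*1 + 0 = 1.
  i=2: a_2=1, p_2 = 1*36 + 35 = 71, q_2 = 1*1 + 1 = 2.
  i=3: a_3=1, p_3 = 1*71 + 36 = 107, q_3 = 1*2 + 1 = 3.
Check: 107^2 - 1272*3^2 = 11449 - 11448 = 1, so (x, y) = (107, 3) solves the equation, and by the theorem it is the least positive solution.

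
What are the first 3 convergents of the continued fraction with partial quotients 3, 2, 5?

3/1, 7/2, 38/11

Using the convergent recurrence p_i = a_i*p_{i-1} + p_{i-2}, q_i = a_i*q_{i-1} + q_{i-2} with p_{-2}=0, p_{-1}=1, q_{-2}=1, q_{-1}=0:
  i=0: a_0=3, p_0 = 3*1 + 0 = 3, q_0 = 3*0 + 1 = 1.
  i=1: a_1=2, p_1 = 2*3 + 1 = 7, q_1 = 2*1 + 0 = 2.
  i=2: a_2=5, p_2 = 5*7 + 3 = 38, q_2 = 5*2 + 1 = 11.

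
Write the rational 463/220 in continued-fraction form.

[2; 9, 1, 1, 3, 3]

Run the Euclidean algorithm on 463 and 220; the successive quotients are the partial quotients a_0, a_1, ... (each step inverts the fractional part left over by the previous one):
  463 = 2*220 + 23, so a_0 = 2.
  220 = 9*23 + 13, so a_1 = 9.
  23 = 1*13 + 10, so a_2 = 1.
  13 = 1*10 + 3, so a_3 = 1.
  10 = 3*3 + 1, so a_4 = 3.
  3 = 3*1 + 0, so a_5 = 3.
The remainder reaches 0 after 6 divisions, so the expansion has 6 partial quotients, read off in order.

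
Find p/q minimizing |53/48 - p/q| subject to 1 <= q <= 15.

Expand x = 53/48 as a continued fraction with the Euclidean algorithm:
  53 = 1*48 + 5, so a_0 = 1.
  48 = 9*5 + 3, so a_1 = 9.
  5 = 1*3 + 2, so a_2 = 1.
  3 = 1*2 + 1, so a_3 = 1.
  2 = 2*1 + 0, so a_4 = 2.
so x = [1; 9, 1, 1, 2].
Convergents (p_i = a_i*p_{i-1} + p_{i-2}, q_i = a_i*q_{i-1} + q_{i-2} with p_{-2}=0, p_{-1}=1, q_{-2}=1, q_{-1}=0), until the denominator exceeds 15:
  i=0: a_0=1, p_0 = 1*1 + 0 = 1, q_0 = 1*0 + 1 = 1.
  i=1: a_1=9, p_1 = 9*1 + 1 = 10, q_1 = 9*1 + 0 = 9.
  i=2: a_2=1, p_2 = 1*10 + 1 = 11, q_2 = 1*9 + 1 = 10.
  i=3: a_3=1, p_3 = 1*11 + 10 = 21, q_3 = 1*10 + 9 = 19.
q_3 = 19 > 15, so the last convergent with denominator <= 15 is p_2/q_2 = 11/10.
The closest fraction with denominator <= 15 is either p_2/q_2 or the intermediate fraction (k*p_2 + p_1)/(k*q_2 + q_1) with the largest k >= 1 whose denominator stays <= 15; these approach x as k grows, and every other convergent or intermediate fraction in range is farther away.
Largest k: floor((15 - q_1)/q_2) = floor((15 - 9)/10) = 0.
Since k = 0, no intermediate fraction beyond p_2/q_2 has denominator <= 15, so the convergent 11/10 is the closest (its error is |53*10 - 11*48|/(48*10) = 2/480).

11/10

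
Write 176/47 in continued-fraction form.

[3; 1, 2, 1, 11]

Run the Euclidean algorithm on 176 and 47; the successive quotients are the partial quotients a_0, a_1, ... (each step inverts the fractional part left over by the previous one):
  176 = 3*47 + 35, so a_0 = 3.
  47 = 1*35 + 12, so a_1 = 1.
  35 = 2*12 + 11, so a_2 = 2.
  12 = 1*11 + 1, so a_3 = 1.
  11 = 11*1 + 0, so a_4 = 11.
The remainder reaches 0 after 5 divisions, so the expansion has 5 partial quotients, read off in order.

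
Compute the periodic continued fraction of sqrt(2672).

Write x_i = (sqrt(2672) + m_i)/d_i with (m_0, d_0) = (0, 1). a_0 = floor(sqrt(2672)) = 51, since 51^2 = 2601 <= 2672 < 2704 = 52^2.
Iterate m_{i+1} = d_i*a_i - m_i, d_{i+1} = (2672 - m_{i+1}^2)/d_i, a_{i+1} = floor((a_0 + m_{i+1})/d_{i+1}):
  m_1 = 1*51 - 0 = 51, d_1 = (2672 - 51^2)/1 = 71/1 = 71, a_1 = floor((51 + 51)/71) = 1.
  m_2 = 71*1 - 51 = 20, d_2 = (2672 - 20^2)/71 = 2272/71 = 32, a_2 = floor((51 + 20)/32) = 2.
  m_3 = 32*2 - 20 = 44, d_3 = (2672 - 44^2)/32 = 736/32 = 23, a_3 = floor((51 + 44)/23) = 4.
  m_4 = 23*4 - 44 = 48, d_4 = (2672 - 48^2)/23 = 368/23 = 16, a_4 = floor((51 + 48)/16) = 6.
  m_5 = 16*6 - 48 = 48, d_5 = (2672 - 48^2)/16 = 368/16 = 23, a_5 = floor((51 + 48)/23) = 4.
  m_6 = 23*4 - 48 = 44, d_6 = (2672 - 44^2)/23 = 736/23 = 32, a_6 = floor((51 + 44)/32) = 2.
  m_7 = 32*2 - 44 = 20, d_7 = (2672 - 20^2)/32 = 2272/32 = 71, a_7 = floor((51 + 20)/71) = 1.
  m_8 = 71*1 - 20 = 51, d_8 = (2672 - 51^2)/71 = 71/71 = 1, a_8 = floor((51 + 51)/1) = 102.
  m_9 = 1*102 - 51 = 51, d_9 = (2672 - 51^2)/1 = 71/1 = 71: (m_9, d_9) = (m_1, d_1) = (51, 71), so from here the quotients repeat a_1, ..., a_8; the period length is 8.
Hence the expansion of sqrt(2672) is a_0 = 51 followed by the repeating block 1, 2, 4, 6, 4, 2, 1, 102 (period 8).

[51; (1, 2, 4, 6, 4, 2, 1, 102)]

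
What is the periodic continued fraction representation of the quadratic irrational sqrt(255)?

[15; (1, 30)]

Write x_i = (sqrt(255) + m_i)/d_i with (m_0, d_0) = (0, 1). a_0 = floor(sqrt(255)) = 15, since 15^2 = 225 <= 255 < 256 = 16^2.
Iterate m_{i+1} = d_i*a_i - m_i, d_{i+1} = (255 - m_{i+1}^2)/d_i, a_{i+1} = floor((a_0 + m_{i+1})/d_{i+1}):
  m_1 = 1*15 - 0 = 15, d_1 = (255 - 15^2)/1 = 30/1 = 30, a_1 = floor((15 + 15)/30) = 1.
  m_2 = 30*1 - 15 = 15, d_2 = (255 - 15^2)/30 = 30/30 = 1, a_2 = floor((15 + 15)/1) = 30.
  m_3 = 1*30 - 15 = 15, d_3 = (255 - 15^2)/1 = 30/1 = 30: (m_3, d_3) = (m_1, d_1) = (15, 30), so from here the quotients repeat a_1, a_2; the period length is 2.
Hence the expansion of sqrt(255) is a_0 = 15 followed by the repeating block 1, 30 (period 2).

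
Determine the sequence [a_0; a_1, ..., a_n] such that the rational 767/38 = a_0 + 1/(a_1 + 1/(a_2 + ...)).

Run the Euclidean algorithm on 767 and 38; the successive quotients are the partial quotients a_0, a_1, ... (each step inverts the fractional part left over by the previous one):
  767 = 20*38 + 7, so a_0 = 20.
  38 = 5*7 + 3, so a_1 = 5.
  7 = 2*3 + 1, so a_2 = 2.
  3 = 3*1 + 0, so a_3 = 3.
The remainder reaches 0 after 4 divisions, so the expansion has 4 partial quotients, read off in order.

[20; 5, 2, 3]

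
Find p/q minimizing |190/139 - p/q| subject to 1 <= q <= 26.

26/19

Expand x = 190/139 as a continued fraction with the Euclidean algorithm:
  190 = 1*139 + 51, so a_0 = 1.
  139 = 2*51 + 37, so a_1 = 2.
  51 = 1*37 + 14, so a_2 = 1.
  37 = 2*14 + 9, so a_3 = 2.
  14 = 1*9 + 5, so a_4 = 1.
  9 = 1*5 + 4, so a_5 = 1.
  5 = 1*4 + 1, so a_6 = 1.
  4 = 4*1 + 0, so a_7 = 4.
so x = [1; 2, 1, 2, 1, 1, 1, 4].
Convergents (p_i = a_i*p_{i-1} + p_{i-2}, q_i = a_i*q_{i-1} + q_{i-2} with p_{-2}=0, p_{-1}=1, q_{-2}=1, q_{-1}=0), until the denominator exceeds 26:
  i=0: a_0=1, p_0 = 1*1 + 0 = 1, q_0 = 1*0 + 1 = 1.
  i=1: a_1=2, p_1 = 2*1 + 1 = 3, q_1 = 2*1 + 0 = 2.
  i=2: a_2=1, p_2 = 1*3 + 1 = 4, q_2 = 1*2 + 1 = 3.
  i=3: a_3=2, p_3 = 2*4 + 3 = 11, q_3 = 2*3 + 2 = 8.
  i=4: a_4=1, p_4 = 1*11 + 4 = 15, q_4 = 1*8 + 3 = 11.
  i=5: a_5=1, p_5 = 1*15 + 11 = 26, q_5 = 1*11 + 8 = 19.
  i=6: a_6=1, p_6 = 1*26 + 15 = 41, q_6 = 1*19 + 11 = 30.
q_6 = 30 > 26, so the last convergent with denominator <= 26 is p_5/q_5 = 26/19.
The closest fraction with denominator <= 26 is either p_5/q_5 or the intermediate fraction (k*p_5 + p_4)/(k*q_5 + q_4) with the largest k >= 1 whose denominator stays <= 26; these approach x as k grows, and every other convergent or intermediate fraction in range is farther away.
Largest k: floor((26 - q_4)/q_5) = floor((26 - 11)/19) = 0.
Since k = 0, no intermediate fraction beyond p_5/q_5 has denominator <= 26, so the convergent 26/19 is the closest (its error is |190*19 - 26*139|/(139*19) = 4/2641).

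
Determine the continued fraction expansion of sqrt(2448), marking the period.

[49; (2, 10, 2, 98)]

Write x_i = (sqrt(2448) + m_i)/d_i with (m_0, d_0) = (0, 1). a_0 = floor(sqrt(2448)) = 49, since 49^2 = 2401 <= 2448 < 2500 = 50^2.
Iterate m_{i+1} = d_i*a_i - m_i, d_{i+1} = (2448 - m_{i+1}^2)/d_i, a_{i+1} = floor((a_0 + m_{i+1})/d_{i+1}):
  m_1 = 1*49 - 0 = 49, d_1 = (2448 - 49^2)/1 = 47/1 = 47, a_1 = floor((49 + 49)/47) = 2.
  m_2 = 47*2 - 49 = 45, d_2 = (2448 - 45^2)/47 = 423/47 = 9, a_2 = floor((49 + 45)/9) = 10.
  m_3 = 9*10 - 45 = 45, d_3 = (2448 - 45^2)/9 = 423/9 = 47, a_3 = floor((49 + 45)/47) = 2.
  m_4 = 47*2 - 45 = 49, d_4 = (2448 - 49^2)/47 = 47/47 = 1, a_4 = floor((49 + 49)/1) = 98.
  m_5 = 1*98 - 49 = 49, d_5 = (2448 - 49^2)/1 = 47/1 = 47: (m_5, d_5) = (m_1, d_1) = (49, 47), so from here the quotients repeat a_1, ..., a_4; the period length is 4.
Hence the expansion of sqrt(2448) is a_0 = 49 followed by the repeating block 2, 10, 2, 98 (period 4).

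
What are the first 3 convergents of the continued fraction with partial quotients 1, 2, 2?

1/1, 3/2, 7/5

Using the convergent recurrence p_i = a_i*p_{i-1} + p_{i-2}, q_i = a_i*q_{i-1} + q_{i-2} with p_{-2}=0, p_{-1}=1, q_{-2}=1, q_{-1}=0:
  i=0: a_0=1, p_0 = 1*1 + 0 = 1, q_0 = 1*0 + 1 = 1.
  i=1: a_1=2, p_1 = 2*1 + 1 = 3, q_1 = 2*1 + 0 = 2.
  i=2: a_2=2, p_2 = 2*3 + 1 = 7, q_2 = 2*2 + 1 = 5.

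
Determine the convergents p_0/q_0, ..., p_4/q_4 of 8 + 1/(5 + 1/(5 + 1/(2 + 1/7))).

8/1, 41/5, 213/26, 467/57, 3482/425

Using the convergent recurrence p_i = a_i*p_{i-1} + p_{i-2}, q_i = a_i*q_{i-1} + q_{i-2} with p_{-2}=0, p_{-1}=1, q_{-2}=1, q_{-1}=0:
  i=0: a_0=8, p_0 = 8*1 + 0 = 8, q_0 = 8*0 + 1 = 1.
  i=1: a_1=5, p_1 = 5*8 + 1 = 41, q_1 = 5*1 + 0 = 5.
  i=2: a_2=5, p_2 = 5*41 + 8 = 213, q_2 = 5*5 + 1 = 26.
  i=3: a_3=2, p_3 = 2*213 + 41 = 467, q_3 = 2*26 + 5 = 57.
  i=4: a_4=7, p_4 = 7*467 + 213 = 3482, q_4 = 7*57 + 26 = 425.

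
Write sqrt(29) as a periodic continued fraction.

Write x_i = (sqrt(29) + m_i)/d_i with (m_0, d_0) = (0, 1). a_0 = floor(sqrt(29)) = 5, since 5^2 = 25 <= 29 < 36 = 6^2.
Iterate m_{i+1} = d_i*a_i - m_i, d_{i+1} = (29 - m_{i+1}^2)/d_i, a_{i+1} = floor((a_0 + m_{i+1})/d_{i+1}):
  m_1 = 1*5 - 0 = 5, d_1 = (29 - 5^2)/1 = 4/1 = 4, a_1 = floor((5 + 5)/4) = 2.
  m_2 = 4*2 - 5 = 3, d_2 = (29 - 3^2)/4 = 20/4 = 5, a_2 = floor((5 + 3)/5) = 1.
  m_3 = 5*1 - 3 = 2, d_3 = (29 - 2^2)/5 = 25/5 = 5, a_3 = floor((5 + 2)/5) = 1.
  m_4 = 5*1 - 2 = 3, d_4 = (29 - 3^2)/5 = 20/5 = 4, a_4 = floor((5 + 3)/4) = 2.
  m_5 = 4*2 - 3 = 5, d_5 = (29 - 5^2)/4 = 4/4 = 1, a_5 = floor((5 + 5)/1) = 10.
  m_6 = 1*10 - 5 = 5, d_6 = (29 - 5^2)/1 = 4/1 = 4: (m_6, d_6) = (m_1, d_1) = (5, 4), so from here the quotients repeat a_1, ..., a_5; the period length is 5.
Hence the expansion of sqrt(29) is a_0 = 5 followed by the repeating block 2, 1, 1, 2, 10 (period 5).

[5; (2, 1, 1, 2, 10)]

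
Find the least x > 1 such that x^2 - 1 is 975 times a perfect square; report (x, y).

First expand sqrt(975) as a continued fraction. With x_i = (sqrt(975) + m_i)/d_i and (m_0, d_0) = (0, 1): a_0 = floor(sqrt(975)) = 31, since 31^2 = 961 <= 975 < 1024 = 32^2.
Iterate m_{i+1} = d_i*a_i - m_i, d_{i+1} = (975 - m_{i+1}^2)/d_i, a_{i+1} = floor((a_0 + m_{i+1})/d_{i+1}):
  m_1 = 1*31 - 0 = 31, d_1 = (975 - 31^2)/1 = 14/1 = 14, a_1 = floor((31 + 31)/14) = 4.
  m_2 = 14*4 - 31 = 25, d_2 = (975 - 25^2)/14 = 350/14 = 25, a_2 = floor((31 + 25)/25) = 2.
  m_3 = 25*2 - 25 = 25, d_3 = (975 - 25^2)/25 = 350/25 = 14, a_3 = floor((31 + 25)/14) = 4.
  m_4 = 14*4 - 25 = 31, d_4 = (975 - 31^2)/14 = 14/14 = 1, a_4 = floor((31 + 31)/1) = 62.
  m_5 = 1*62 - 31 = 31, d_5 = (975 - 31^2)/1 = 14/1 = 14: (m_5, d_5) = (m_1, d_1) = (31, 14), so from here the quotients repeat a_1, ..., a_4; the period length is 4.
So sqrt(975) = [31; (4, 2, 4, 62)] with period length k = 4.
k is even, so the fundamental solution of x^2 - 975y^2 = 1 is (p_{k-1}, q_{k-1}) = (p_3, q_3); compute convergents through index 3.
Convergents (p_i = a_i*p_{i-1} + p_{i-2}, q_i = a_i*q_{i-1} + q_{i-2} with p_{-2}=0, p_{-1}=1, q_{-2}=1, q_{-1}=0):
  i=0: a_0=31, p_0 = 31*1 + 0 = 31, q_0 = 31*0 + 1 = 1.
  i=1: a_1=4, p_1 = 4*31 + 1 = 125, q_1 = 4*1 + 0 = 4.
  i=2: a_2=2, p_2 = 2*125 + 31 = 281, q_2 = 2*4 + 1 = 9.
  i=3: a_3=4, p_3 = 4*281 + 125 = 1249, q_3 = 4*9 + 4 = 40.
Check: 1249^2 - 975*40^2 = 1560001 - 1560000 = 1, so (x, y) = (1249, 40) solves the equation, and by the theorem it is the least positive solution.

(x, y) = (1249, 40)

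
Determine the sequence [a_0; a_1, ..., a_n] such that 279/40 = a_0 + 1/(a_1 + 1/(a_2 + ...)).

[6; 1, 39]

Run the Euclidean algorithm on 279 and 40; the successive quotients are the partial quotients a_0, a_1, ... (each step inverts the fractional part left over by the previous one):
  279 = 6*40 + 39, so a_0 = 6.
  40 = 1*39 + 1, so a_1 = 1.
  39 = 39*1 + 0, so a_2 = 39.
The remainder reaches 0 after 3 divisions, so the expansion has 3 partial quotients, read off in order.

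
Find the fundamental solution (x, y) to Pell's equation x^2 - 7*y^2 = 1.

First expand sqrt(7) as a continued fraction. With x_i = (sqrt(7) + m_i)/d_i and (m_0, d_0) = (0, 1): a_0 = floor(sqrt(7)) = 2, since 2^2 = 4 <= 7 < 9 = 3^2.
Iterate m_{i+1} = d_i*a_i - m_i, d_{i+1} = (7 - m_{i+1}^2)/d_i, a_{i+1} = floor((a_0 + m_{i+1})/d_{i+1}):
  m_1 = 1*2 - 0 = 2, d_1 = (7 - 2^2)/1 = 3/1 = 3, a_1 = floor((2 + 2)/3) = 1.
  m_2 = 3*1 - 2 = 1, d_2 = (7 - 1^2)/3 = 6/3 = 2, a_2 = floor((2 + 1)/2) = 1.
  m_3 = 2*1 - 1 = 1, d_3 = (7 - 1^2)/2 = 6/2 = 3, a_3 = floor((2 + 1)/3) = 1.
  m_4 = 3*1 - 1 = 2, d_4 = (7 - 2^2)/3 = 3/3 = 1, a_4 = floor((2 + 2)/1) = 4.
  m_5 = 1*4 - 2 = 2, d_5 = (7 - 2^2)/1 = 3/1 = 3: (m_5, d_5) = (m_1, d_1) = (2, 3), so from here the quotients repeat a_1, ..., a_4; the period length is 4.
So sqrt(7) = [2; (1, 1, 1, 4)] with period length k = 4.
k is even, so the fundamental solution of x^2 - 7y^2 = 1 is (p_{k-1}, q_{k-1}) = (p_3, q_3); compute convergents through index 3.
Convergents (p_i = a_i*p_{i-1} + p_{i-2}, q_i = a_i*q_{i-1} + q_{i-2} with p_{-2}=0, p_{-1}=1, q_{-2}=1, q_{-1}=0):
  i=0: a_0=2, p_0 = 2*1 + 0 = 2, q_0 = 2*0 + 1 = 1.
  i=1: a_1=1, p_1 = 1*2 + 1 = 3, q_1 = 1*1 + 0 = 1.
  i=2: a_2=1, p_2 = 1*3 + 2 = 5, q_2 = 1*1 + 1 = 2.
  i=3: a_3=1, p_3 = 1*5 + 3 = 8, q_3 = 1*2 + 1 = 3.
Check: 8^2 - 7*3^2 = 64 - 63 = 1, so (x, y) = (8, 3) solves the equation, and by the theorem it is the least positive solution.

(x, y) = (8, 3)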